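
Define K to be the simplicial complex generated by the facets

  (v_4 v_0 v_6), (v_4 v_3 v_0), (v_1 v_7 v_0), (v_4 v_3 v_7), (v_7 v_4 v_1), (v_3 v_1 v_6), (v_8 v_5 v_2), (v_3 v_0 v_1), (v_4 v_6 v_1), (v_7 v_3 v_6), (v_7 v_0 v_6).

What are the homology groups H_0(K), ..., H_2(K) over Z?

K has 9 vertices, 18 edges, 11 triangles.
rank ∂_0 = 0, rank ∂_1 = 7 ⇒ b_0 = 9 − 0 − 7 = 2; all invariant factors of ∂_1 are 1 so no torsion. So H_0 ≅ Z^2.
rank ∂_1 = 7, rank ∂_2 = 11 ⇒ b_1 = 18 − 7 − 11 = 0; ∂_2 has invariant factor(s) [2] giving torsion. So H_1 ≅ Z/2Z.
rank ∂_2 = 11, rank ∂_3 = 0 ⇒ b_2 = 11 − 11 − 0 = 0. So H_2 ≅ 0.

H_0 = Z^2,  H_1 = Z/2Z,  H_2 = 0.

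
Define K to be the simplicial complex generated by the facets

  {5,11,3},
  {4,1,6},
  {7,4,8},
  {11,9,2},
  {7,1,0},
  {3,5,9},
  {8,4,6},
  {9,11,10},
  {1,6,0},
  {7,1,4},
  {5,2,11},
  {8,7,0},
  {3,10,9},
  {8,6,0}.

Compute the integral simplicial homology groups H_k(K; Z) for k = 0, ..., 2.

Take the total order 0 < 1 < 2 < 3 < 4 < 5 < 6 < 7 < 8 < 9 < 10 < 11 on the vertex set. Then K (dimension 2) consists of the simplices:

  0-simplices (12): [0], [1], [2], [3], [4], [5], [6], [7], [8], [9], [10], [11]
  1-simplices (24): (24 of them)
  2-simplices (14): [0,1,6], [0,1,7], [0,6,8], [0,7,8], [1,4,6], [1,4,7], [2,5,11], [2,9,11], [3,5,9], [3,5,11], [3,9,10], [4,6,8], [4,7,8], [9,10,11]

so the chain groups are C_0 ≅ Z^12, C_1 ≅ Z^24, C_2 ≅ Z^14.

The boundary map ∂_1: C_1 → C_0 maps an edge to its endpoints' difference, ∂[p,q] = q − p.
As a 12×24 matrix over Z this has rank 10, with invariant factors (1,1,1,1,1,1,1,1,1,1).

∂_2: C_2 → C_1 acts by ∂[p,q,r] = [q,r] − [p,r] + [p,q]. For instance
  ∂[3,5,9] = [5,9] − [3,9] + [3,5],
  ∂[2,9,11] = [9,11] − [2,11] + [2,9].
The 24×14 boundary matrix has rank 13 and Smith normal form diag(1,1,1,1,1,1,1,1,1,1,1,1,1).

Computing H_k = (kernel of ∂_k) / (image of ∂_{k+1}):

  H_0: rank C_0 − rank ∂_1 = 12 − 10 = 2, and the invariant factors of ∂_1 are all 1, so H_0 = Z^2.
  H_1: rank ker ∂_1 − rank ∂_2 = (24 − 10) − 13 = 1, and the invariant factors of ∂_2 are all 1, so H_1 = Z.
  H_2: rank ker ∂_2 − rank ∂_3 = (14 − 13) − 0 = 1, and there is no ∂_3, so H_2 = Z.

H_0 ≅ Z^2,  H_1 ≅ Z,  H_2 ≅ Z.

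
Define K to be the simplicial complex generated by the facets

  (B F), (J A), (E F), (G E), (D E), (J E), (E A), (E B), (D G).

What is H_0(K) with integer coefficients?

Fix the vertex order A < B < D < E < F < G < J and write every simplex with vertices in increasing order. Then dim K = 1 and the simplices of K are:

  0-simplices (7): A, B, D, E, F, G, J
  1-simplices (9): AE, AJ, BE, BF, DE, DG, EF, EG, EJ

giving chain groups C_0 ≅ Z^7, C_1 ≅ Z^9.

Boundary ∂_1: C_1 → C_0 sends each edge [p,q] (with p < q) to q − p. For instance
  ∂EG = G − E.
The resulting 7×9 matrix has rank 6, and its Smith normal form has invariant factors (1,1,1,1,1,1).

Computing H_k = (kernel of ∂_k) / (image of ∂_{k+1}):

  H_0: rank C_0 − rank ∂_1 = 7 − 6 = 1, and the invariant factors of ∂_1 are all 1, so H_0 = Z.

H_0 = Z.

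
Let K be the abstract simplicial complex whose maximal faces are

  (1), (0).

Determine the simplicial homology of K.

Order the vertices as 0 < 1. Listing each simplex with vertices in this order, K has dimension 0 with simplices:

  0-simplices (2): [0], [1]

giving chain groups C_0 ≅ Z^2.

From H_k ≅ ker(∂_k) / im(∂_{k+1}) we obtain:

  H_0: rank C_0 − rank ∂_1 = 2 − 0 = 2, and there is no ∂_1, so H_0 ≅ Z^2.

H_0 ≅ Z^2.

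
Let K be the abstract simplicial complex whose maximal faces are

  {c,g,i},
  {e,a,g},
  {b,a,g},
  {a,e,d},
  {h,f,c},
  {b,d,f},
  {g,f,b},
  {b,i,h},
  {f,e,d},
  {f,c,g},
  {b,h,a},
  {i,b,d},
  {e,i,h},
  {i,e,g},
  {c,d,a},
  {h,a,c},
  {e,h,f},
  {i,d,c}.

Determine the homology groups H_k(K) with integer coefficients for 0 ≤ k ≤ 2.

H_0 = Z,  H_1 = Z^2,  H_2 = Z.

We work with the vertex ordering a < b < c < d < e < f < g < h < i. The simplices of K, each written with vertices in increasing order, are:

  0-simplices (9): a, b, c, d, e, f, g, h, i
  1-simplices (27): ab, ac, ad, ae, ag, ah, bd, bf, bg, bh, bi, cd, cf, cg, ch, ci, de, df, di, ef, eg, eh, ei, fg, fh, gi, hi
  2-simplices (18): abg, abh, acd, ach, ade, aeg, bdf, bdi, bfg, bhi, cdi, cfg, cfh, cgi, def, efh, egi, ehi

so the chain groups are C_0 ≅ Z^9, C_1 ≅ Z^27, C_2 ≅ Z^18.

The boundary map ∂_1: C_1 → C_0 sends each edge [p,q] (with p < q) to q − p. For instance
  ∂ch = h − c.
The 9×27 boundary matrix has rank 8 and Smith normal form diag(1,1,1,1,1,1,1,1).

Boundary ∂_2: C_2 → C_1 maps a triangle to the signed sum of its edges. For instance
  ∂bhi = hi − bi + bh,
  ∂ach = ch − ah + ac.
As a 27×18 matrix over Z this has rank 17, with invariant factors (1,1,1,1,1,1,1,1,1,1,1,1,1,1,1,1,1).

From H_k ≅ ker(∂_k) / im(∂_{k+1}) we obtain:

  H_0: rank C_0 − rank ∂_1 = 9 − 8 = 1, and the invariant factors of ∂_1 are all 1, so H_0 ≅ Z.
  H_1: rank ker ∂_1 − rank ∂_2 = (27 − 8) − 17 = 2, and the invariant factors of ∂_2 are all 1, so H_1 ≅ Z^2.
  H_2: rank ker ∂_2 − rank ∂_3 = (18 − 17) − 0 = 1, and there is no ∂_3, so H_2 ≅ Z.

As a check, the Euler characteristic is 9 − 27 + 18 = 0, which agrees with 1 − 2 + 1 = 0.
(K is a triangulation of the torus T^2.)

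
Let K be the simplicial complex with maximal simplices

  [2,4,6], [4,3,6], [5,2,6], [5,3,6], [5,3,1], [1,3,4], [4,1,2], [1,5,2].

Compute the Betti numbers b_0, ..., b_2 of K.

b_0 = 1, b_1 = 0, b_2 = 1.

Order the vertices as 1 < 2 < 3 < 4 < 5 < 6. Listing each simplex with vertices in this order, K has dimension 2 with simplices:

  0-simplices (6): [1], [2], [3], [4], [5], [6]
  1-simplices (12): [1,2], [1,3], [1,4], [1,5], [2,4], [2,5], [2,6], [3,4], [3,5], [3,6], [4,6], [5,6]
  2-simplices (8): [1,2,4], [1,2,5], [1,3,4], [1,3,5], [2,4,6], [2,5,6], [3,4,6], [3,5,6]

giving chain groups C_0 ≅ Z^6, C_1 ≅ Z^12, C_2 ≅ Z^8.

∂_1: C_1 → C_0 is given by ∂[p,q] = [q] − [p]. For instance
  ∂[5,6] = [6] − [5].
The resulting 6×12 matrix has rank 5, and its Smith normal form has invariant factors (1,1,1,1,1).

The boundary map ∂_2: C_2 → C_1 maps a triangle to the signed sum of its edges. For instance
  ∂[1,2,4] = [2,4] − [1,4] + [1,2],
  ∂[2,4,6] = [4,6] − [2,6] + [2,4].
This gives a 12×8 integer matrix of rank 7; reducing to Smith normal form yields diagonal entries (1,1,1,1,1,1,1).

Computing H_k = (kernel of ∂_k) / (image of ∂_{k+1}):

  H_0: rank C_0 − rank ∂_1 = 6 − 5 = 1, and the invariant factors of ∂_1 are all 1, so H_0 = Z.
  H_1: rank ker ∂_1 − rank ∂_2 = (12 − 5) − 7 = 0, and the invariant factors of ∂_2 are all 1, so H_1 = 0.
  H_2: rank ker ∂_2 − rank ∂_3 = (8 − 7) − 0 = 1, and there is no ∂_3, so H_2 = Z.

As a check, the Euler characteristic is 6 − 12 + 8 = 2, which agrees with 1 − 0 + 1 = 2.
(K is a triangulation of the 2-sphere S^2.)

Hence the Betti numbers are b_0 = 1, b_1 = 0, b_2 = 1.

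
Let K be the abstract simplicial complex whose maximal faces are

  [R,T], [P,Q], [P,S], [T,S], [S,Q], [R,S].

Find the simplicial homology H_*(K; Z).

K has 5 vertices, 6 edges.
rank ∂_0 = 0, rank ∂_1 = 4 ⇒ b_0 = 5 − 0 − 4 = 1; all invariant factors of ∂_1 are 1 so no torsion. So H_0 ≅ Z.
rank ∂_1 = 4, rank ∂_2 = 0 ⇒ b_1 = 6 − 4 − 0 = 2. So H_1 ≅ Z^2.

H_0 ≅ Z,  H_1 ≅ Z^2.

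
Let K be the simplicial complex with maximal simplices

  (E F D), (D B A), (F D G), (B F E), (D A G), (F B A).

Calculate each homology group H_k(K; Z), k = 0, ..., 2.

Fix the vertex order A < B < D < E < F < G and write every simplex with vertices in increasing order. Then dim K = 2 and the simplices of K are:

  0-simplices (6): A, B, D, E, F, G
  1-simplices (12): AB, AD, AF, AG, BD, BE, BF, DE, DF, DG, EF, FG
  2-simplices (6): ABD, ABF, ADG, BEF, DEF, DFG

giving chain groups C_0 ≅ Z^6, C_1 ≅ Z^12, C_2 ≅ Z^6.

The boundary map ∂_1: C_1 → C_0 maps an edge to its endpoints' difference, ∂[p,q] = q − p.
This gives a 6×12 integer matrix of rank 5; reducing to Smith normal form yields diagonal entries (1,1,1,1,1).

The boundary map ∂_2: C_2 → C_1 sends each 2-simplex [p,q,r] to [q,r] − [p,r] + [p,q]. For instance
  ∂BEF = EF − BF + BE,
  ∂DFG = FG − DG + DF.
As a 12×6 matrix over Z this has rank 6, with invariant factors (1,1,1,1,1,1).

Reading off H_k = ker ∂_k / im ∂_{k+1}:

  H_0: rank C_0 − rank ∂_1 = 6 − 5 = 1, and the invariant factors of ∂_1 are all 1, so H_0 = Z.
  H_1: rank ker ∂_1 − rank ∂_2 = (12 − 5) − 6 = 1, and the invariant factors of ∂_2 are all 1, so H_1 = Z.
  H_2: rank ker ∂_2 − rank ∂_3 = (6 − 6) − 0 = 0, and there is no ∂_3, so H_2 = 0.

As a check, the Euler characteristic is 6 − 12 + 6 = 0, which agrees with 1 − 1 + 0 = 0.

H_0 ≅ Z,  H_1 ≅ Z,  H_2 = 0.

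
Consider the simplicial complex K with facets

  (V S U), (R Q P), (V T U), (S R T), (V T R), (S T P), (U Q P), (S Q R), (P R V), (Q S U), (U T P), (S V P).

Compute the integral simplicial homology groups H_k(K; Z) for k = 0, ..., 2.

H_0 ≅ Z,  H_1 ≅ Z/2,  H_2 = 0.

Fix the vertex order P < Q < R < S < T < U < V and write every simplex with vertices in increasing order. Then dim K = 2 and the simplices of K are:

  0-simplices (7): P, Q, R, S, T, U, V
  1-simplices (18): PQ, PR, PS, PT, PU, PV, QR, QS, QU, RS, RT, RV, ST, SU, SV, TU, TV, UV
  2-simplices (12): PQR, PQU, PRV, PST, PSV, PTU, QRS, QSU, RST, RTV, SUV, TUV

Hence C_0 ≅ Z^7, C_1 ≅ Z^18, C_2 ≅ Z^12.

The boundary map ∂_1: C_1 → C_0 is given by ∂[p,q] = [q] − [p]. For instance
  ∂QR = R − Q.
This gives a 7×18 integer matrix of rank 6; reducing to Smith normal form yields diagonal entries (1,1,1,1,1,1).

Boundary ∂_2: C_2 → C_1 acts by ∂[p,q,r] = [q,r] − [p,r] + [p,q]. For instance
  ∂RTV = TV − RV + RT,
  ∂PSV = SV − PV + PS.
This gives a 18×12 integer matrix of rank 12; reducing to Smith normal form yields diagonal entries (1,1,1,1,1,1,1,1,1,1,1,2).

Reading off H_k = ker ∂_k / im ∂_{k+1}:

  H_0: rank C_0 − rank ∂_1 = 7 − 6 = 1, and the invariant factors of ∂_1 are all 1, so H_0 = Z.
  H_1: rank ker ∂_1 − rank ∂_2 = (18 − 6) − 12 = 0, and ∂_2 has invariant factor 2 > 1, so H_1 = Z/2.
  H_2: rank ker ∂_2 − rank ∂_3 = (12 − 12) − 0 = 0, and there is no ∂_3, so H_2 = 0.

As a check, the Euler characteristic is 7 − 18 + 12 = 1, which agrees with 1 − 0 + 0 = 1.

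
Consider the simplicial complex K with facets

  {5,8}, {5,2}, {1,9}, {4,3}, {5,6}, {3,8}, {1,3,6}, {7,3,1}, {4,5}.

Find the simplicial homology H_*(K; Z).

Order the vertices as 1 < 2 < 3 < 4 < 5 < 6 < 7 < 8 < 9. Listing each simplex with vertices in this order, K has dimension 2 with simplices:

  0-simplices (9): [1], [2], [3], [4], [5], [6], [7], [8], [9]
  1-simplices (12): [1,3], [1,6], [1,7], [1,9], [2,5], [3,4], [3,6], [3,7], [3,8], [4,5], [5,6], [5,8]
  2-simplices (2): [1,3,6], [1,3,7]

Hence C_0 ≅ Z^9, C_1 ≅ Z^12, C_2 ≅ Z^2.

∂_1: C_1 → C_0 sends each edge [p,q] (with p < q) to q − p. For instance
  ∂[1,9] = [9] − [1].
As a 9×12 matrix over Z this has rank 8, with invariant factors (1,1,1,1,1,1,1,1).

Boundary ∂_2: C_2 → C_1 sends each 2-simplex [p,q,r] to [q,r] − [p,r] + [p,q]. For instance
  ∂[1,3,7] = [3,7] − [1,7] + [1,3],
  ∂[1,3,6] = [3,6] − [1,6] + [1,3].
As a 12×2 matrix over Z this has rank 2, with invariant factors (1,1).

Computing H_k = (kernel of ∂_k) / (image of ∂_{k+1}):

  H_0: rank C_0 − rank ∂_1 = 9 − 8 = 1, and the invariant factors of ∂_1 are all 1, so H_0 = Z.
  H_1: rank ker ∂_1 − rank ∂_2 = (12 − 8) − 2 = 2, and the invariant factors of ∂_2 are all 1, so H_1 = Z^2.
  H_2: rank ker ∂_2 − rank ∂_3 = (2 − 2) − 0 = 0, and there is no ∂_3, so H_2 = 0.

H_0 = Z,  H_1 = Z^2,  H_2 = 0.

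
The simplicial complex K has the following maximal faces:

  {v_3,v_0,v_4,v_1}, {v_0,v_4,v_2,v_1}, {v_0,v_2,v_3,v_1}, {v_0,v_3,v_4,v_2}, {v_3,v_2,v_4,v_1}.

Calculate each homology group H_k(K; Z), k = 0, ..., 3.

Fix the vertex order v_0 < v_1 < v_2 < v_3 < v_4 and write every simplex with vertices in increasing order. Then dim K = 3 and the simplices of K are:

  0-simplices (5): [v_0], [v_1], [v_2], [v_3], [v_4]
  1-simplices (10): [v_0,v_1], [v_0,v_2], [v_0,v_3], [v_0,v_4], [v_1,v_2], [v_1,v_3], [v_1,v_4], [v_2,v_3], [v_2,v_4], [v_3,v_4]
  2-simplices (10): [v_0,v_1,v_2], [v_0,v_1,v_3], [v_0,v_1,v_4], [v_0,v_2,v_3], [v_0,v_2,v_4], [v_0,v_3,v_4], [v_1,v_2,v_3], [v_1,v_2,v_4], [v_1,v_3,v_4], [v_2,v_3,v_4]
  3-simplices (5): [v_0,v_1,v_2,v_3], [v_0,v_1,v_2,v_4], [v_0,v_1,v_3,v_4], [v_0,v_2,v_3,v_4], [v_1,v_2,v_3,v_4]

giving chain groups C_0 ≅ Z^5, C_1 ≅ Z^10, C_2 ≅ Z^10, C_3 ≅ Z^5.

The boundary map ∂_1: C_1 → C_0 is given by ∂[p,q] = [q] − [p]. For instance
  ∂[v_1,v_2] = [v_2] − [v_1].
The resulting 5×10 matrix has rank 4, and its Smith normal form has invariant factors (1,1,1,1).

The boundary map ∂_2: C_2 → C_1 sends each 2-simplex [p,q,r] to [q,r] − [p,r] + [p,q]. For instance
  ∂[v_1,v_2,v_4] = [v_2,v_4] − [v_1,v_4] + [v_1,v_2],
  ∂[v_0,v_1,v_3] = [v_1,v_3] − [v_0,v_3] + [v_0,v_1].
As a 10×10 matrix over Z this has rank 6, with invariant factors (1,1,1,1,1,1).

Boundary ∂_3: C_3 → C_2 sends each 3-simplex σ to the alternating sum Σ_i (−1)^i (σ with its i-th vertex removed). For instance
  ∂[v_1,v_2,v_3,v_4] = [v_2,v_3,v_4] − [v_1,v_3,v_4] + [v_1,v_2,v_4] − [v_1,v_2,v_3],
  ∂[v_0,v_2,v_3,v_4] = [v_2,v_3,v_4] − [v_0,v_3,v_4] + [v_0,v_2,v_4] − [v_0,v_2,v_3].
As a 10×5 matrix over Z this has rank 4, with invariant factors (1,1,1,1).

Now H_k = ker ∂_k / im ∂_{k+1}, so:

  H_0: rank C_0 − rank ∂_1 = 5 − 4 = 1, and the invariant factors of ∂_1 are all 1, so H_0 = Z.
  H_1: rank ker ∂_1 − rank ∂_2 = (10 − 4) − 6 = 0, and the invariant factors of ∂_2 are all 1, so H_1 = 0.
  H_2: rank ker ∂_2 − rank ∂_3 = (10 − 6) − 4 = 0, and the invariant factors of ∂_3 are all 1, so H_2 = 0.
  H_3: rank ker ∂_3 − rank ∂_4 = (5 − 4) − 0 = 1, and there is no ∂_4, so H_3 = Z.

(K is a triangulation of the 3-sphere S^3.)

H_0 = Z,  H_1 = 0,  H_2 = 0,  H_3 = Z.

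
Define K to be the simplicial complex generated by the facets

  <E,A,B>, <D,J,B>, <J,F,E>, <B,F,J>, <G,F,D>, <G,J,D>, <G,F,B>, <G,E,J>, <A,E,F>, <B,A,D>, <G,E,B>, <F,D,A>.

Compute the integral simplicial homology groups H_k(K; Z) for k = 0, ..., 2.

Take the total order A < B < D < E < F < G < J on the vertex set. Then K (dimension 2) consists of the simplices:

  0-simplices (7): A, B, D, E, F, G, J
  1-simplices (18): AB, AD, AE, AF, BD, BE, BF, BG, BJ, DF, DG, DJ, EF, EG, EJ, FG, FJ, GJ
  2-simplices (12): ABD, ABE, ADF, AEF, BDJ, BEG, BFG, BFJ, DFG, DGJ, EFJ, EGJ

Hence C_0 ≅ Z^7, C_1 ≅ Z^18, C_2 ≅ Z^12.

Boundary ∂_1: C_1 → C_0 sends each edge [p,q] (with p < q) to q − p. For instance
  ∂AD = D − A.
As a 7×18 matrix over Z this has rank 6, with invariant factors (1,1,1,1,1,1).

∂_2: C_2 → C_1 sends each 2-simplex [p,q,r] to [q,r] − [p,r] + [p,q]. For instance
  ∂BDJ = DJ − BJ + BD,
  ∂DGJ = GJ − DJ + DG.
This gives a 18×12 integer matrix of rank 12; reducing to Smith normal form yields diagonal entries (1,1,1,1,1,1,1,1,1,1,1,2).

From H_k ≅ ker(∂_k) / im(∂_{k+1}) we obtain:

  H_0: rank C_0 − rank ∂_1 = 7 − 6 = 1, and the invariant factors of ∂_1 are all 1, so H_0 ≅ Z.
  H_1: rank ker ∂_1 − rank ∂_2 = (18 − 6) − 12 = 0, and ∂_2 has invariant factor 2 > 1, so H_1 ≅ Z_2.
  H_2: rank ker ∂_2 − rank ∂_3 = (12 − 12) − 0 = 0, and there is no ∂_3, so H_2 ≅ 0.

H_0 ≅ Z,  H_1 ≅ Z_2,  H_2 = 0.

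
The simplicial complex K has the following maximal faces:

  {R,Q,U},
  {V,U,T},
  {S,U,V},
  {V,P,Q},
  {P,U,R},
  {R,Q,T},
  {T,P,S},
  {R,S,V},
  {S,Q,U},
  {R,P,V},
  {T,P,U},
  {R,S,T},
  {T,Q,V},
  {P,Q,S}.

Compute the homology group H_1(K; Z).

We work with the vertex ordering P < Q < R < S < T < U < V. The simplices of K, each written with vertices in increasing order, are:

  0-simplices (7): P, Q, R, S, T, U, V
  1-simplices (21): PQ, PR, PS, PT, PU, PV, QR, QS, QT, QU, QV, RS, RT, RU, RV, ST, SU, SV, TU, TV, UV
  2-simplices (14): PQS, PQV, PRU, PRV, PST, PTU, QRT, QRU, QSU, QTV, RST, RSV, SUV, TUV

so the chain groups are C_0 ≅ Z^7, C_1 ≅ Z^21, C_2 ≅ Z^14.

∂_1: C_1 → C_0 is given by ∂[p,q] = [q] − [p]. For instance
  ∂QR = R − Q.
The resulting 7×21 matrix has rank 6, and its Smith normal form has invariant factors (1,1,1,1,1,1).

The boundary map ∂_2: C_2 → C_1 sends each 2-simplex [p,q,r] to [q,r] − [p,r] + [p,q]. For instance
  ∂PQV = QV − PV + PQ,
  ∂QRT = RT − QT + QR.
The resulting 21×14 matrix has rank 13, and its Smith normal form has invariant factors (1,1,1,1,1,1,1,1,1,1,1,1,1).

From H_k ≅ ker(∂_k) / im(∂_{k+1}) we obtain:

  H_1: rank ker ∂_1 − rank ∂_2 = (21 − 6) − 13 = 2, and the invariant factors of ∂_2 are all 1, so H_1 = Z^2.

(K is a triangulation of the torus T^2.)

H_1 = Z^2.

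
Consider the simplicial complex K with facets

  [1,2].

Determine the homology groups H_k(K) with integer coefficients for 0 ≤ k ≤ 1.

Fix the vertex order 1 < 2 and write every simplex with vertices in increasing order. Then dim K = 1 and the simplices of K are:

  0-simplices (2): [1], [2]
  1-simplices (1): [1,2]

Hence C_0 ≅ Z^2, C_1 ≅ Z^1.

∂_1: C_1 → C_0 maps an edge to its endpoints' difference, ∂[p,q] = q − p. For instance
  ∂[1,2] = [2] − [1].
As a 2×1 matrix over Z this has rank 1, with invariant factors (1).

Reading off H_k = ker ∂_k / im ∂_{k+1}:

  H_0: rank C_0 − rank ∂_1 = 2 − 1 = 1, and the invariant factors of ∂_1 are all 1, so H_0 = Z.
  H_1: rank ker ∂_1 − rank ∂_2 = (1 − 1) − 0 = 0, and there is no ∂_2, so H_1 = 0.

As a check, the Euler characteristic is 2 − 1 = 1, which agrees with 1 − 0 = 1.
(K is a triangulation of the 1-simplex.)

H_0 = Z,  H_1 = 0.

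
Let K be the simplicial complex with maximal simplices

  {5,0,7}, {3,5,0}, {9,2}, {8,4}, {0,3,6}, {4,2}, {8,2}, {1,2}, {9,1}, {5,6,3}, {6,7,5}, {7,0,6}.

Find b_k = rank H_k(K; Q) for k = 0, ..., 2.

b_0 = 2, b_1 = 2, b_2 = 1.

Order the vertices as 0 < 1 < 2 < 3 < 4 < 5 < 6 < 7 < 8 < 9. Listing each simplex with vertices in this order, K has dimension 2 with simplices:

  0-simplices (10): [0], [1], [2], [3], [4], [5], [6], [7], [8], [9]
  1-simplices (15): [0,3], [0,5], [0,6], [0,7], [1,2], [1,9], [2,4], [2,8], [2,9], [3,5], [3,6], [4,8], [5,6], [5,7], [6,7]
  2-simplices (6): [0,3,5], [0,3,6], [0,5,7], [0,6,7], [3,5,6], [5,6,7]

so the chain groups are C_0 ≅ Z^10, C_1 ≅ Z^15, C_2 ≅ Z^6.

Boundary ∂_1: C_1 → C_0 maps an edge to its endpoints' difference, ∂[p,q] = q − p. For instance
  ∂[2,4] = [4] − [2].
The 10×15 boundary matrix has rank 8 and Smith normal form diag(1,1,1,1,1,1,1,1).

The boundary map ∂_2: C_2 → C_1 maps a triangle to the signed sum of its edges. For instance
  ∂[0,3,6] = [3,6] − [0,6] + [0,3],
  ∂[0,6,7] = [6,7] − [0,7] + [0,6].
The 15×6 boundary matrix has rank 5 and Smith normal form diag(1,1,1,1,1).

Reading off H_k = ker ∂_k / im ∂_{k+1}:

  H_0: rank C_0 − rank ∂_1 = 10 − 8 = 2, and the invariant factors of ∂_1 are all 1, so H_0 = Z^2.
  H_1: rank ker ∂_1 − rank ∂_2 = (15 − 8) − 5 = 2, and the invariant factors of ∂_2 are all 1, so H_1 = Z^2.
  H_2: rank ker ∂_2 − rank ∂_3 = (6 − 5) − 0 = 1, and there is no ∂_3, so H_2 = Z.

(K is a triangulation of the disjoint union of the 2-sphere S^2 and a wedge of 2 circles.)

Hence the Betti numbers are b_0 = 2, b_1 = 2, b_2 = 1.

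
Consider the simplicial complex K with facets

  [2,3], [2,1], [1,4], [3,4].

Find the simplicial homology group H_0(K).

H_0 ≅ Z.

Take the total order 1 < 2 < 3 < 4 on the vertex set. Then K (dimension 1) consists of the simplices:

  0-simplices (4): [1], [2], [3], [4]
  1-simplices (4): [1,2], [1,4], [2,3], [3,4]

Hence C_0 ≅ Z^4, C_1 ≅ Z^4.

Boundary ∂_1: C_1 → C_0 maps an edge to its endpoints' difference, ∂[p,q] = q − p. For instance
  ∂[2,3] = [3] − [2].
The resulting 4×4 matrix has rank 3, and its Smith normal form has invariant factors (1,1,1).

From H_k ≅ ker(∂_k) / im(∂_{k+1}) we obtain:

  H_0: rank C_0 − rank ∂_1 = 4 − 3 = 1, and the invariant factors of ∂_1 are all 1, so H_0 = Z.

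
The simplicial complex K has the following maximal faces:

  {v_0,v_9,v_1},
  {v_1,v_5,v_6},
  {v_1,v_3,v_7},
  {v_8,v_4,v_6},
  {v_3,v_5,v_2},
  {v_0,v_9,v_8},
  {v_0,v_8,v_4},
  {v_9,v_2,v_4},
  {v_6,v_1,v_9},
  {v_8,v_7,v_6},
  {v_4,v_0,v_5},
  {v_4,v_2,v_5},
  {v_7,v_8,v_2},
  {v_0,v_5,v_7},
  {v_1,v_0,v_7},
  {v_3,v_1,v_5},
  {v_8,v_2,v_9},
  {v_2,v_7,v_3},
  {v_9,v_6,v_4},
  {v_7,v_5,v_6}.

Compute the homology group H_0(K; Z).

Take the total order v_0 < v_1 < v_2 < v_3 < v_4 < v_5 < v_6 < v_7 < v_8 < v_9 on the vertex set. Then K (dimension 2) consists of the simplices:

  0-simplices (10): [v_0], [v_1], [v_2], [v_3], [v_4], [v_5], [v_6], [v_7], [v_8], [v_9]
  1-simplices (30): (30 of them)
  2-simplices (20): (20 of them)

giving chain groups C_0 ≅ Z^10, C_1 ≅ Z^30, C_2 ≅ Z^20.

Boundary ∂_1: C_1 → C_0 maps an edge to its endpoints' difference, ∂[p,q] = q − p. For instance
  ∂[v_0,v_5] = [v_5] − [v_0].
The resulting 10×30 matrix has rank 9, and its Smith normal form has invariant factors (1,1,1,1,1,1,1,1,1).

∂_2: C_2 → C_1 acts by ∂[p,q,r] = [q,r] − [p,r] + [p,q]. For instance
  ∂[v_0,v_1,v_7] = [v_1,v_7] − [v_0,v_7] + [v_0,v_1],
  ∂[v_1,v_6,v_9] = [v_6,v_9] − [v_1,v_9] + [v_1,v_6].
The 30×20 boundary matrix has rank 20 and Smith normal form diag(1,1,1,1,1,1,1,1,1,1,1,1,1,1,1,1,1,1,1,2).

Now H_k = ker ∂_k / im ∂_{k+1}, so:

  H_0: rank C_0 − rank ∂_1 = 10 − 9 = 1, and the invariant factors of ∂_1 are all 1, so H_0 = Z.

H_0 ≅ Z.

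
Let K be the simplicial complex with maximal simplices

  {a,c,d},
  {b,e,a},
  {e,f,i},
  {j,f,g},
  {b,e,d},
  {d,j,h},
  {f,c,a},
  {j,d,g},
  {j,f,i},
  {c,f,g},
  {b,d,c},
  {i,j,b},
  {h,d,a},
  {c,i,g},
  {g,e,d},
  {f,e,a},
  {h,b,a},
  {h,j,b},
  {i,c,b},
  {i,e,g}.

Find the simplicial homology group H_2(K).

H_2 = 0.

K has 10 vertices, 30 edges, 20 triangles.
rank ∂_2 = 20, rank ∂_3 = 0 ⇒ b_2 = 20 − 20 − 0 = 0. So H_2 ≅ 0.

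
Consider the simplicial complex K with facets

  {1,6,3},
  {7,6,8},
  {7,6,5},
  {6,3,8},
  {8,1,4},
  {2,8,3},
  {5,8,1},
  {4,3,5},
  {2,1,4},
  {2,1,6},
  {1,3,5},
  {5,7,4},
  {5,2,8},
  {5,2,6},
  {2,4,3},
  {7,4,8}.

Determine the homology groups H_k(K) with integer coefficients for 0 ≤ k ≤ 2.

H_0 ≅ Z,  H_1 ≅ Z^2,  H_2 ≅ Z.

Fix the vertex order 1 < 2 < 3 < 4 < 5 < 6 < 7 < 8 and write every simplex with vertices in increasing order. Then dim K = 2 and the simplices of K are:

  0-simplices (8): [1], [2], [3], [4], [5], [6], [7], [8]
  1-simplices (24): (24 of them)
  2-simplices (16): [1,2,4], [1,2,6], [1,3,5], [1,3,6], [1,4,8], [1,5,8], [2,3,4], [2,3,8], [2,5,6], [2,5,8], [3,4,5], [3,6,8], [4,5,7], [4,7,8], [5,6,7], [6,7,8]

so the chain groups are C_0 ≅ Z^8, C_1 ≅ Z^24, C_2 ≅ Z^16.

∂_1: C_1 → C_0 sends each edge [p,q] (with p < q) to q − p. For instance
  ∂[7,8] = [8] − [7].
This gives a 8×24 integer matrix of rank 7; reducing to Smith normal form yields diagonal entries (1,1,1,1,1,1,1).

Boundary ∂_2: C_2 → C_1 sends each 2-simplex [p,q,r] to [q,r] − [p,r] + [p,q]. For instance
  ∂[2,5,8] = [5,8] − [2,8] + [2,5],
  ∂[3,6,8] = [6,8] − [3,8] + [3,6].
As a 24×16 matrix over Z this has rank 15, with invariant factors (1,1,1,1,1,1,1,1,1,1,1,1,1,1,1).

From H_k ≅ ker(∂_k) / im(∂_{k+1}) we obtain:

  H_0: rank C_0 − rank ∂_1 = 8 − 7 = 1, and the invariant factors of ∂_1 are all 1, so H_0 = Z.
  H_1: rank ker ∂_1 − rank ∂_2 = (24 − 7) − 15 = 2, and the invariant factors of ∂_2 are all 1, so H_1 = Z^2.
  H_2: rank ker ∂_2 − rank ∂_3 = (16 − 15) − 0 = 1, and there is no ∂_3, so H_2 = Z.

(K is a triangulation of the torus T^2.)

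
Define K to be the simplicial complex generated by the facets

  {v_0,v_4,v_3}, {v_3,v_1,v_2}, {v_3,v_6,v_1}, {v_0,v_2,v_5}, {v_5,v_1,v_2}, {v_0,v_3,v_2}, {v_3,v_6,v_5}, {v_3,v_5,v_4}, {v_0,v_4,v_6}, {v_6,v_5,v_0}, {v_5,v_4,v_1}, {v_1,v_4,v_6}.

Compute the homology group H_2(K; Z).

Order the vertices as v_0 < v_1 < v_2 < v_3 < v_4 < v_5 < v_6. Listing each simplex with vertices in this order, K has dimension 2 with simplices:

  0-simplices (7): [v_0], [v_1], [v_2], [v_3], [v_4], [v_5], [v_6]
  1-simplices (18): (18 of them)
  2-simplices (12): (12 of them)

Hence C_0 ≅ Z^7, C_1 ≅ Z^18, C_2 ≅ Z^12.

∂_1: C_1 → C_0 sends each edge [p,q] (with p < q) to q − p.
This gives a 7×18 integer matrix of rank 6; reducing to Smith normal form yields diagonal entries (1,1,1,1,1,1).

The boundary map ∂_2: C_2 → C_1 acts by ∂[p,q,r] = [q,r] − [p,r] + [p,q]. For instance
  ∂[v_1,v_3,v_6] = [v_3,v_6] − [v_1,v_6] + [v_1,v_3],
  ∂[v_1,v_4,v_6] = [v_4,v_6] − [v_1,v_6] + [v_1,v_4].
As a 18×12 matrix over Z this has rank 12, with invariant factors (1,1,1,1,1,1,1,1,1,1,1,2).

Reading off H_k = ker ∂_k / im ∂_{k+1}:

  H_2: rank ker ∂_2 − rank ∂_3 = (12 − 12) − 0 = 0, and there is no ∂_3, so H_2 ≅ 0.

(K is a triangulation of the real projective plane RP^2.)

H_2 = 0.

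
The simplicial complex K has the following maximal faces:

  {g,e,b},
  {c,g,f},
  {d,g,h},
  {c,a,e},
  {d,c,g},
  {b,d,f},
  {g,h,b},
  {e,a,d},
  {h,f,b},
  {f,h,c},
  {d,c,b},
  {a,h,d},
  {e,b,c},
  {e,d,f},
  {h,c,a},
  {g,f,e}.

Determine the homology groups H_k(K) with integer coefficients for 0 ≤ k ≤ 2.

H_0 = Z,  H_1 = Z^2,  H_2 = Z.

We work with the vertex ordering a < b < c < d < e < f < g < h. The simplices of K, each written with vertices in increasing order, are:

  0-simplices (8): a, b, c, d, e, f, g, h
  1-simplices (24): ac, ad, ae, ah, bc, bd, be, bf, bg, bh, cd, ce, cf, cg, ch, de, df, dg, dh, ef, eg, fg, fh, gh
  2-simplices (16): ace, ach, ade, adh, bcd, bce, bdf, beg, bfh, bgh, cdg, cfg, cfh, def, dgh, efg

Hence C_0 ≅ Z^8, C_1 ≅ Z^24, C_2 ≅ Z^16.

Boundary ∂_1: C_1 → C_0 sends each edge [p,q] (with p < q) to q − p.
The 8×24 boundary matrix has rank 7 and Smith normal form diag(1,1,1,1,1,1,1).

The boundary map ∂_2: C_2 → C_1 sends each 2-simplex [p,q,r] to [q,r] − [p,r] + [p,q]. For instance
  ∂cdg = dg − cg + cd,
  ∂beg = eg − bg + be.
The 24×16 boundary matrix has rank 15 and Smith normal form diag(1,1,1,1,1,1,1,1,1,1,1,1,1,1,1).

Computing H_k = (kernel of ∂_k) / (image of ∂_{k+1}):

  H_0: rank C_0 − rank ∂_1 = 8 − 7 = 1, and the invariant factors of ∂_1 are all 1, so H_0 = Z.
  H_1: rank ker ∂_1 − rank ∂_2 = (24 − 7) − 15 = 2, and the invariant factors of ∂_2 are all 1, so H_1 = Z^2.
  H_2: rank ker ∂_2 − rank ∂_3 = (16 − 15) − 0 = 1, and there is no ∂_3, so H_2 = Z.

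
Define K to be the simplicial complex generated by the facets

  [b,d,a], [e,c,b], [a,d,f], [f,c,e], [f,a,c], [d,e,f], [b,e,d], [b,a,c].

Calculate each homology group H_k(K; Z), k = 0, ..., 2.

H_0 = Z,  H_1 = 0,  H_2 = Z.

Take the total order a < b < c < d < e < f on the vertex set. Then K (dimension 2) consists of the simplices:

  0-simplices (6): a, b, c, d, e, f
  1-simplices (12): ab, ac, ad, af, bc, bd, be, ce, cf, de, df, ef
  2-simplices (8): abc, abd, acf, adf, bce, bde, cef, def

Hence C_0 ≅ Z^6, C_1 ≅ Z^12, C_2 ≅ Z^8.

∂_1: C_1 → C_0 maps an edge to its endpoints' difference, ∂[p,q] = q − p. For instance
  ∂ac = c − a.
The resulting 6×12 matrix has rank 5, and its Smith normal form has invariant factors (1,1,1,1,1).

The boundary map ∂_2: C_2 → C_1 acts by ∂[p,q,r] = [q,r] − [p,r] + [p,q]. For instance
  ∂cef = ef − cf + ce,
  ∂acf = cf − af + ac.
The resulting 12×8 matrix has rank 7, and its Smith normal form has invariant factors (1,1,1,1,1,1,1).

Now H_k = ker ∂_k / im ∂_{k+1}, so:

  H_0: rank C_0 − rank ∂_1 = 6 − 5 = 1, and the invariant factors of ∂_1 are all 1, so H_0 ≅ Z.
  H_1: rank ker ∂_1 − rank ∂_2 = (12 − 5) − 7 = 0, and the invariant factors of ∂_2 are all 1, so H_1 ≅ 0.
  H_2: rank ker ∂_2 − rank ∂_3 = (8 − 7) − 0 = 1, and there is no ∂_3, so H_2 ≅ Z.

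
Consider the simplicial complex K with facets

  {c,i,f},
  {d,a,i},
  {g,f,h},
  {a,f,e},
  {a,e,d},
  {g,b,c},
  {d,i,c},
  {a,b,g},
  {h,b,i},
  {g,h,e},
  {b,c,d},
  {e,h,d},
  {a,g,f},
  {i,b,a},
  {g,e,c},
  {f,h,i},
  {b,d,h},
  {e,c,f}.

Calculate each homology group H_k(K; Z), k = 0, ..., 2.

We work with the vertex ordering a < b < c < d < e < f < g < h < i. The simplices of K, each written with vertices in increasing order, are:

  0-simplices (9): a, b, c, d, e, f, g, h, i
  1-simplices (27): ab, ad, ae, af, ag, ai, bc, bd, bg, bh, bi, cd, ce, cf, cg, ci, de, dh, di, ef, eg, eh, fg, fh, fi, gh, hi
  2-simplices (18): abg, abi, ade, adi, aef, afg, bcd, bcg, bdh, bhi, cdi, cef, ceg, cfi, deh, egh, fgh, fhi

giving chain groups C_0 ≅ Z^9, C_1 ≅ Z^27, C_2 ≅ Z^18.

∂_1: C_1 → C_0 is given by ∂[p,q] = [q] − [p].
The 9×27 boundary matrix has rank 8 and Smith normal form diag(1,1,1,1,1,1,1,1).

∂_2: C_2 → C_1 acts by ∂[p,q,r] = [q,r] − [p,r] + [p,q]. For instance
  ∂ade = de − ae + ad,
  ∂fgh = gh − fh + fg.
The 27×18 boundary matrix has rank 18 and Smith normal form diag(1,1,1,1,1,1,1,1,1,1,1,1,1,1,1,1,1,2).

Computing H_k = (kernel of ∂_k) / (image of ∂_{k+1}):

  H_0: rank C_0 − rank ∂_1 = 9 − 8 = 1, and the invariant factors of ∂_1 are all 1, so H_0 = Z.
  H_1: rank ker ∂_1 − rank ∂_2 = (27 − 8) − 18 = 1, and ∂_2 has invariant factor 2 > 1, so H_1 = Z ⊕ Z/2.
  H_2: rank ker ∂_2 − rank ∂_3 = (18 − 18) − 0 = 0, and there is no ∂_3, so H_2 = 0.

H_0 ≅ Z,  H_1 ≅ Z ⊕ Z/2,  H_2 = 0.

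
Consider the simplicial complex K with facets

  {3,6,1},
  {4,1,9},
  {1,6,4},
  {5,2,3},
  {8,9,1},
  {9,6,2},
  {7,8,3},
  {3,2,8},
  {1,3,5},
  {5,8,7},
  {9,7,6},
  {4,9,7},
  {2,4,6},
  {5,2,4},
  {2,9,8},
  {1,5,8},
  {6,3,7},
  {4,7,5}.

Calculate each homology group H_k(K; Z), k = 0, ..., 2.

H_0 ≅ Z,  H_1 ≅ Z ⊕ Z/2Z,  H_2 = 0.

Order the vertices as 1 < 2 < 3 < 4 < 5 < 6 < 7 < 8 < 9. Listing each simplex with vertices in this order, K has dimension 2 with simplices:

  0-simplices (9): [1], [2], [3], [4], [5], [6], [7], [8], [9]
  1-simplices (27): (27 of them)
  2-simplices (18): [1,3,5], [1,3,6], [1,4,6], [1,4,9], [1,5,8], [1,8,9], [2,3,5], [2,3,8], [2,4,5], [2,4,6], [2,6,9], [2,8,9], [3,6,7], [3,7,8], [4,5,7], [4,7,9], [5,7,8], [6,7,9]

so the chain groups are C_0 ≅ Z^9, C_1 ≅ Z^27, C_2 ≅ Z^18.

The boundary map ∂_1: C_1 → C_0 is given by ∂[p,q] = [q] − [p]. For instance
  ∂[7,8] = [8] − [7].
As a 9×27 matrix over Z this has rank 8, with invariant factors (1,1,1,1,1,1,1,1).

∂_2: C_2 → C_1 sends each 2-simplex [p,q,r] to [q,r] − [p,r] + [p,q]. For instance
  ∂[3,6,7] = [6,7] − [3,7] + [3,6],
  ∂[5,7,8] = [7,8] − [5,8] + [5,7].
The resulting 27×18 matrix has rank 18, and its Smith normal form has invariant factors (1,1,1,1,1,1,1,1,1,1,1,1,1,1,1,1,1,2).

From H_k ≅ ker(∂_k) / im(∂_{k+1}) we obtain:

  H_0: rank C_0 − rank ∂_1 = 9 − 8 = 1, and the invariant factors of ∂_1 are all 1, so H_0 = Z.
  H_1: rank ker ∂_1 − rank ∂_2 = (27 − 8) − 18 = 1, and ∂_2 has invariant factor 2 > 1, so H_1 = Z ⊕ Z/2Z.
  H_2: rank ker ∂_2 − rank ∂_3 = (18 − 18) − 0 = 0, and there is no ∂_3, so H_2 = 0.

As a check, the Euler characteristic is 9 − 27 + 18 = 0, which agrees with 1 − 1 + 0 = 0.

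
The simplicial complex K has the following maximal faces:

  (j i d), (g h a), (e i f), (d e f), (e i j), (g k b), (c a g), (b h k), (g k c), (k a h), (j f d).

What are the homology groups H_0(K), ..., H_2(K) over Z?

H_0 ≅ Z^2,  H_1 ≅ Z^2,  H_2 = 0.

Order the vertices as a < b < c < d < e < f < g < h < i < j < k. Listing each simplex with vertices in this order, K has dimension 2 with simplices:

  0-simplices (11): a, b, c, d, e, f, g, h, i, j, k
  1-simplices (22): ac, ag, ah, ak, bg, bh, bk, cg, ck, de, df, di, dj, ef, ei, ej, fi, fj, gh, gk, hk, ij
  2-simplices (11): acg, agh, ahk, bgk, bhk, cgk, def, dfj, dij, efi, eij

so the chain groups are C_0 ≅ Z^11, C_1 ≅ Z^22, C_2 ≅ Z^11.

The boundary map ∂_1: C_1 → C_0 is given by ∂[p,q] = [q] − [p].
This gives a 11×22 integer matrix of rank 9; reducing to Smith normal form yields diagonal entries (1,1,1,1,1,1,1,1,1).

∂_2: C_2 → C_1 maps a triangle to the signed sum of its edges. For instance
  ∂acg = cg − ag + ac,
  ∂eij = ij − ej + ei.
The 22×11 boundary matrix has rank 11 and Smith normal form diag(1,1,1,1,1,1,1,1,1,1,1).

Now H_k = ker ∂_k / im ∂_{k+1}, so:

  H_0: rank C_0 − rank ∂_1 = 11 − 9 = 2, and the invariant factors of ∂_1 are all 1, so H_0 ≅ Z^2.
  H_1: rank ker ∂_1 − rank ∂_2 = (22 − 9) − 11 = 2, and the invariant factors of ∂_2 are all 1, so H_1 ≅ Z^2.
  H_2: rank ker ∂_2 − rank ∂_3 = (11 − 11) − 0 = 0, and there is no ∂_3, so H_2 ≅ 0.

(K is a triangulation of the disjoint union of the cylinder S^1 x I and the Möbius band.)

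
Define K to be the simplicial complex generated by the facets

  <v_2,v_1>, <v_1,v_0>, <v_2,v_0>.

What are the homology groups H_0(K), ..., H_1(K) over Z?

H_0 ≅ Z,  H_1 ≅ Z.

We work with the vertex ordering v_0 < v_1 < v_2. The simplices of K, each written with vertices in increasing order, are:

  0-simplices (3): [v_0], [v_1], [v_2]
  1-simplices (3): [v_0,v_1], [v_0,v_2], [v_1,v_2]

so the chain groups are C_0 ≅ Z^3, C_1 ≅ Z^3.

The boundary map ∂_1: C_1 → C_0 sends each edge [p,q] (with p < q) to q − p.
The 3×3 boundary matrix has rank 2 and Smith normal form diag(1,1).

Computing H_k = (kernel of ∂_k) / (image of ∂_{k+1}):

  H_0: rank C_0 − rank ∂_1 = 3 − 2 = 1, and the invariant factors of ∂_1 are all 1, so H_0 ≅ Z.
  H_1: rank ker ∂_1 − rank ∂_2 = (3 − 2) − 0 = 1, and there is no ∂_2, so H_1 ≅ Z.

As a check, the Euler characteristic is 3 − 3 = 0, which agrees with 1 − 1 = 0.
(K is a triangulation of the circle S^1.)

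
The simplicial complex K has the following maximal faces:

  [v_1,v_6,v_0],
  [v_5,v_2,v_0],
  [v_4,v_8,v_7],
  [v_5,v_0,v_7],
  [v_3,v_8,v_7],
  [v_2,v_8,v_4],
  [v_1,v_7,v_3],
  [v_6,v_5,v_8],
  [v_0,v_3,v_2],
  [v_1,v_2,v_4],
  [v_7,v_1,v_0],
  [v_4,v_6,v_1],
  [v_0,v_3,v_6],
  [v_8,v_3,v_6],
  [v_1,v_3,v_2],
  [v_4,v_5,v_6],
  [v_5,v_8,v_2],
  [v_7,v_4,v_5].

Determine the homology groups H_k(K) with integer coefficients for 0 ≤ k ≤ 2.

H_0 ≅ Z,  H_1 ≅ Z ⊕ Z/2Z,  H_2 = 0.

We work with the vertex ordering v_0 < v_1 < v_2 < v_3 < v_4 < v_5 < v_6 < v_7 < v_8. The simplices of K, each written with vertices in increasing order, are:

  0-simplices (9): [v_0], [v_1], [v_2], [v_3], [v_4], [v_5], [v_6], [v_7], [v_8]
  1-simplices (27): (27 of them)
  2-simplices (18): (18 of them)

Hence C_0 ≅ Z^9, C_1 ≅ Z^27, C_2 ≅ Z^18.

The boundary map ∂_1: C_1 → C_0 maps an edge to its endpoints' difference, ∂[p,q] = q − p. For instance
  ∂[v_1,v_2] = [v_2] − [v_1].
The 9×27 boundary matrix has rank 8 and Smith normal form diag(1,1,1,1,1,1,1,1).

∂_2: C_2 → C_1 maps a triangle to the signed sum of its edges. For instance
  ∂[v_0,v_2,v_3] = [v_2,v_3] − [v_0,v_3] + [v_0,v_2],
  ∂[v_0,v_1,v_7] = [v_1,v_7] − [v_0,v_7] + [v_0,v_1].
As a 27×18 matrix over Z this has rank 18, with invariant factors (1,1,1,1,1,1,1,1,1,1,1,1,1,1,1,1,1,2).

Reading off H_k = ker ∂_k / im ∂_{k+1}:

  H_0: rank C_0 − rank ∂_1 = 9 − 8 = 1, and the invariant factors of ∂_1 are all 1, so H_0 ≅ Z.
  H_1: rank ker ∂_1 − rank ∂_2 = (27 − 8) − 18 = 1, and ∂_2 has invariant factor 2 > 1, so H_1 ≅ Z ⊕ Z/2Z.
  H_2: rank ker ∂_2 − rank ∂_3 = (18 − 18) − 0 = 0, and there is no ∂_3, so H_2 ≅ 0.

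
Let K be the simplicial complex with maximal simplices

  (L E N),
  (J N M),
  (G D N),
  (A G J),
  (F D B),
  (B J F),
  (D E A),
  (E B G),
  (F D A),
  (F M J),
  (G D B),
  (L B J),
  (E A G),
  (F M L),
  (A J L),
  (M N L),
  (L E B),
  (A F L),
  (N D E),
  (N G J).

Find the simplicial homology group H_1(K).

H_1 = Z ⊕ Z/2Z.

Fix the vertex order A < B < D < E < F < G < J < L < M < N and write every simplex with vertices in increasing order. Then dim K = 2 and the simplices of K are:

  0-simplices (10): A, B, D, E, F, G, J, L, M, N
  1-simplices (30): AD, AE, AF, AG, AJ, AL, BD, BE, BF, BG, BJ, BL, DE, DF, DG, DN, EG, EL, EN, FJ, FL, FM, GJ, GN, JL, JM, JN, LM, LN, MN
  2-simplices (20): ADE, ADF, AEG, AFL, AGJ, AJL, BDF, BDG, BEG, BEL, BFJ, BJL, DEN, DGN, ELN, FJM, FLM, GJN, JMN, LMN

giving chain groups C_0 ≅ Z^10, C_1 ≅ Z^30, C_2 ≅ Z^20.

∂_1: C_1 → C_0 is given by ∂[p,q] = [q] − [p].
This gives a 10×30 integer matrix of rank 9; reducing to Smith normal form yields diagonal entries (1,1,1,1,1,1,1,1,1).

∂_2: C_2 → C_1 maps a triangle to the signed sum of its edges. For instance
  ∂LMN = MN − LN + LM,
  ∂FJM = JM − FM + FJ.
The resulting 30×20 matrix has rank 20, and its Smith normal form has invariant factors (1,1,1,1,1,1,1,1,1,1,1,1,1,1,1,1,1,1,1,2).

Now H_k = ker ∂_k / im ∂_{k+1}, so:

  H_1: rank ker ∂_1 − rank ∂_2 = (30 − 9) − 20 = 1, and ∂_2 has invariant factor 2 > 1, so H_1 ≅ Z ⊕ Z/2Z.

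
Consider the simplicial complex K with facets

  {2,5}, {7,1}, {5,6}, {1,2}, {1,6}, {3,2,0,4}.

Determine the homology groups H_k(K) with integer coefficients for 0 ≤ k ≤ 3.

We work with the vertex ordering 0 < 1 < 2 < 3 < 4 < 5 < 6 < 7. The simplices of K, each written with vertices in increasing order, are:

  0-simplices (8): [0], [1], [2], [3], [4], [5], [6], [7]
  1-simplices (11): [0,2], [0,3], [0,4], [1,2], [1,6], [1,7], [2,3], [2,4], [2,5], [3,4], [5,6]
  2-simplices (4): [0,2,3], [0,2,4], [0,3,4], [2,3,4]
  3-simplices (1): [0,2,3,4]

Hence C_0 ≅ Z^8, C_1 ≅ Z^11, C_2 ≅ Z^4, C_3 ≅ Z^1.

The boundary map ∂_1: C_1 → C_0 sends each edge [p,q] (with p < q) to q − p. For instance
  ∂[5,6] = [6] − [5].
As a 8×11 matrix over Z this has rank 7, with invariant factors (1,1,1,1,1,1,1).

Boundary ∂_2: C_2 → C_1 acts by ∂[p,q,r] = [q,r] − [p,r] + [p,q]. For instance
  ∂[2,3,4] = [3,4] − [2,4] + [2,3],
  ∂[0,2,4] = [2,4] − [0,4] + [0,2].
The 11×4 boundary matrix has rank 3 and Smith normal form diag(1,1,1).

Boundary ∂_3: C_3 → C_2 sends each 3-simplex σ to the alternating sum Σ_i (−1)^i (σ with its i-th vertex removed). For instance
  ∂[0,2,3,4] = [2,3,4] − [0,3,4] + [0,2,4] − [0,2,3].
The resulting 4×1 matrix has rank 1, and its Smith normal form has invariant factors (1).

Computing H_k = (kernel of ∂_k) / (image of ∂_{k+1}):

  H_0: rank C_0 − rank ∂_1 = 8 − 7 = 1, and the invariant factors of ∂_1 are all 1, so H_0 ≅ Z.
  H_1: rank ker ∂_1 − rank ∂_2 = (11 − 7) − 3 = 1, and the invariant factors of ∂_2 are all 1, so H_1 ≅ Z.
  H_2: rank ker ∂_2 − rank ∂_3 = (4 − 3) − 1 = 0, and the invariant factors of ∂_3 are all 1, so H_2 ≅ 0.
  H_3: rank ker ∂_3 − rank ∂_4 = (1 − 1) − 0 = 0, and there is no ∂_4, so H_3 ≅ 0.

H_0 ≅ Z,  H_1 ≅ Z,  H_2 = 0,  H_3 = 0.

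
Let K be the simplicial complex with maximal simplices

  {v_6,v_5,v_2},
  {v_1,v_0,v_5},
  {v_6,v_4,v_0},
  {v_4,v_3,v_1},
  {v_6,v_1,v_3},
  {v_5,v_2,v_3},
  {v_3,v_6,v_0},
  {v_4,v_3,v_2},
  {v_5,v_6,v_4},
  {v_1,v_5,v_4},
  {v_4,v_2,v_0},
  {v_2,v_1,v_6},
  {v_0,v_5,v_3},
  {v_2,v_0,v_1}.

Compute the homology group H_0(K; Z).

H_0 = Z.

We work with the vertex ordering v_0 < v_1 < v_2 < v_3 < v_4 < v_5 < v_6. The simplices of K, each written with vertices in increasing order, are:

  0-simplices (7): [v_0], [v_1], [v_2], [v_3], [v_4], [v_5], [v_6]
  1-simplices (21): (21 of them)
  2-simplices (14): (14 of them)

giving chain groups C_0 ≅ Z^7, C_1 ≅ Z^21, C_2 ≅ Z^14.

∂_1: C_1 → C_0 sends each edge [p,q] (with p < q) to q − p. For instance
  ∂[v_3,v_4] = [v_4] − [v_3].
The 7×21 boundary matrix has rank 6 and Smith normal form diag(1,1,1,1,1,1).

The boundary map ∂_2: C_2 → C_1 acts by ∂[p,q,r] = [q,r] − [p,r] + [p,q]. For instance
  ∂[v_4,v_5,v_6] = [v_5,v_6] − [v_4,v_6] + [v_4,v_5],
  ∂[v_1,v_4,v_5] = [v_4,v_5] − [v_1,v_5] + [v_1,v_4].
The 21×14 boundary matrix has rank 13 and Smith normal form diag(1,1,1,1,1,1,1,1,1,1,1,1,1).

Computing H_k = (kernel of ∂_k) / (image of ∂_{k+1}):

  H_0: rank C_0 − rank ∂_1 = 7 − 6 = 1, and the invariant factors of ∂_1 are all 1, so H_0 ≅ Z.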